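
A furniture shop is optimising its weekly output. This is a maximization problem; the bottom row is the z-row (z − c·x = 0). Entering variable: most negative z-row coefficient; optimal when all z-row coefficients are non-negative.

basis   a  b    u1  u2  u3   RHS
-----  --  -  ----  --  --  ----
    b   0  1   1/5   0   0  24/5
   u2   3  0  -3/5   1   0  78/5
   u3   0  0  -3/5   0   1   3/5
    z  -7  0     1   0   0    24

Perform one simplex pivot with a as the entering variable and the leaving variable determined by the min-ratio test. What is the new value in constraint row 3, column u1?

Ratio test on column a — row 1: entry 0 ≤ 0; row 2: (78/5)/3 = 26/5; row 3: entry 0 ≤ 0. Minimum is 26/5 at row 2 (u2 leaves); pivot element 3.
Divide row 2 by 3; eliminate column a from the other rows.
Row 3 update in column u1: -3/5 − 0·(-1/5) = -3/5.

-3/5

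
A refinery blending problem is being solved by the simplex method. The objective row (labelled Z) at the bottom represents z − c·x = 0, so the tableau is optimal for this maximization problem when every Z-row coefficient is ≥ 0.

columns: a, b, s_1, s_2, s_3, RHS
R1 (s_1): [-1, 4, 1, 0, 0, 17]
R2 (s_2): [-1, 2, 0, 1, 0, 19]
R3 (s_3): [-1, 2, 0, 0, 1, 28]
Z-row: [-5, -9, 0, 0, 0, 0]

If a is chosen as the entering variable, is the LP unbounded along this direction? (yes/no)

Every constraint-row entry in column a is ≤ 0, so increasing a is unbounded.

yes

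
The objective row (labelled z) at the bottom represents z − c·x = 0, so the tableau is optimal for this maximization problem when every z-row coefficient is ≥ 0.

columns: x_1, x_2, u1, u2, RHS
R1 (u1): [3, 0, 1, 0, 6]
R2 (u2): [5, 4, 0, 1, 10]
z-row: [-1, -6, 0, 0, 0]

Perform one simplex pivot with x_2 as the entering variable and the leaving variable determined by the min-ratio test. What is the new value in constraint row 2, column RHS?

5/2

Ratio test on column x_2 — row 1: entry 0 ≤ 0; row 2: 10/4 = 5/2. Minimum is 5/2 at row 2 (u2 leaves); pivot element 4.
Divide row 2 by 4; eliminate column x_2 from the other rows.
In the new row 2, the RHS entry is the old entry divided by the pivot: 10/4 = 5/2.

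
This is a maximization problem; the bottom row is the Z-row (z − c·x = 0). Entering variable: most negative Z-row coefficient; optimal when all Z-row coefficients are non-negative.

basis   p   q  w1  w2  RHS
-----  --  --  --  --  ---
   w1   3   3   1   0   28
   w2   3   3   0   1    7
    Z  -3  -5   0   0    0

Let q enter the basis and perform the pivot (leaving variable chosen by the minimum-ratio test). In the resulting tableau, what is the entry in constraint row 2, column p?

1

Ratio test on column q — row 1: 28/3 = 28/3; row 2: 7/3 = 7/3. Minimum is 7/3 at row 2 (w2 leaves); pivot element 3.
Divide row 2 by 3; eliminate column q from the other rows.
In the new row 2, the p entry is the old entry divided by the pivot: 3/3 = 1.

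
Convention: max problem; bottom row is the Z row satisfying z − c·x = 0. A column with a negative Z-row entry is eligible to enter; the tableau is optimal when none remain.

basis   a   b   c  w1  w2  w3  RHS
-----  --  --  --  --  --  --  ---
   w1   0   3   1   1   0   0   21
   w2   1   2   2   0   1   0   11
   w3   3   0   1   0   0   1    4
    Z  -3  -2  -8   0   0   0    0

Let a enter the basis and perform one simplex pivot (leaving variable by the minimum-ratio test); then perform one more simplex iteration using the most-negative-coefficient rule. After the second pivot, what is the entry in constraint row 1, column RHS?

Ratio test on column a — row 1: entry 0 ≤ 0; row 2: 11/1 = 11; row 3: 4/3 = 4/3. Minimum is 4/3 at row 3 (w3 leaves); pivot element 3.
Divide row 3 by 3; eliminate column a from the other rows.
Second iteration: most negative Z-row entry is -7 in column c, so c enters.
Ratio test on column c — row 1: 21/1 = 21; row 2: (29/3)/(5/3) = 29/5; row 3: (4/3)/(1/3) = 4. Minimum is 4 at row 3 (a leaves); pivot element 1/3.
Divide row 3 by 1/3; eliminate column c from the other rows.
After both pivots, the entry at constraint row 1, column RHS is 17.

17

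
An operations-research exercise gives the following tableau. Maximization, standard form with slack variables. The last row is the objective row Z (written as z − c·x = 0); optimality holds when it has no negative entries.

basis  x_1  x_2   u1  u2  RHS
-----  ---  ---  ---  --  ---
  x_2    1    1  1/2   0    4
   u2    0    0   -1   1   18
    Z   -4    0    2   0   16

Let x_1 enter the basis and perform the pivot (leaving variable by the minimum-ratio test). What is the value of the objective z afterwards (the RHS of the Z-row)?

Ratio test on column x_1 — row 1: 4/1 = 4; row 2: entry 0 ≤ 0. Minimum is 4 at row 1 (x_2 leaves); pivot element 1.
Pivot on row 1; the Z-row RHS becomes 16 − (-4)·4 = 32.

32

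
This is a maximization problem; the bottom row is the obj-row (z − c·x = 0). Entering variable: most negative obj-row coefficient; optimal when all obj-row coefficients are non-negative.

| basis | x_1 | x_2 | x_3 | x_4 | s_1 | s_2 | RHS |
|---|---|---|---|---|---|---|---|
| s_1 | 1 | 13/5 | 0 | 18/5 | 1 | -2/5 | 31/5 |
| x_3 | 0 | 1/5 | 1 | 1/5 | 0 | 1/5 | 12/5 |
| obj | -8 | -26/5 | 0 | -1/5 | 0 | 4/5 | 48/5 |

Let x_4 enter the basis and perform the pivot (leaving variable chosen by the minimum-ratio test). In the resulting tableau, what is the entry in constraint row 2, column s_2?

2/9

Ratio test on column x_4 — row 1: (31/5)/(18/5) = 31/18; row 2: (12/5)/(1/5) = 12. Minimum is 31/18 at row 1 (s_1 leaves); pivot element 18/5.
Divide row 1 by 18/5; eliminate column x_4 from the other rows.
Row 2 update in column s_2: 1/5 − (1/5)·(-1/9) = 2/9.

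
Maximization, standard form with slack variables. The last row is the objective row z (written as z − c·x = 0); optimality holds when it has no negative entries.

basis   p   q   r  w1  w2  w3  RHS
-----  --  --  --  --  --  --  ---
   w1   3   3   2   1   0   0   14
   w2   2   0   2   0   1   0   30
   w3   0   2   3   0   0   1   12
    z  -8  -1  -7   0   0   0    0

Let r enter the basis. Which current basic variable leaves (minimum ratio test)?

Column r entries and ratios — w1: 14/2 = 7; w2: 30/2 = 15; w3: 12/3 = 4.
Smallest ratio is 4 in the row of w3, so w3 leaves.

w3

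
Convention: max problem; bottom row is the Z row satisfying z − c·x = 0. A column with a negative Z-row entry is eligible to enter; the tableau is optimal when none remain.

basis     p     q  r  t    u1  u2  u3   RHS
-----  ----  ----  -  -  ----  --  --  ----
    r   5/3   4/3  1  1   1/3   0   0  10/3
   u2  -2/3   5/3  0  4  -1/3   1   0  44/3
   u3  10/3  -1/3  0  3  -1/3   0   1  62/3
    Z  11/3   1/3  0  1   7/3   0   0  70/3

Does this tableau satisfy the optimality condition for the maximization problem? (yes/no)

yes

Every Z-row coefficient is ≥ 0, so the tableau is optimal.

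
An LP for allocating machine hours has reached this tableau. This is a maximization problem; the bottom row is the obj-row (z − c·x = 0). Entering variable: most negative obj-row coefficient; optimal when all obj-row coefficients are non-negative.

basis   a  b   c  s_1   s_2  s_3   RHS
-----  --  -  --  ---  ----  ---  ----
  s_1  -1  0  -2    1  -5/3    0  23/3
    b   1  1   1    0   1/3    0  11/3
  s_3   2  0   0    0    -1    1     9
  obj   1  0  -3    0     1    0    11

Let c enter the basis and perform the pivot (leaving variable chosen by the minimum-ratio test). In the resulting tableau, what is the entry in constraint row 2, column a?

Ratio test on column c — row 1: entry -2 ≤ 0; row 2: (11/3)/1 = 11/3; row 3: entry 0 ≤ 0. Minimum is 11/3 at row 2 (b leaves); pivot element 1.
Divide row 2 by 1; eliminate column c from the other rows.
In the new row 2, the a entry is the old entry divided by the pivot: 1/1 = 1.

1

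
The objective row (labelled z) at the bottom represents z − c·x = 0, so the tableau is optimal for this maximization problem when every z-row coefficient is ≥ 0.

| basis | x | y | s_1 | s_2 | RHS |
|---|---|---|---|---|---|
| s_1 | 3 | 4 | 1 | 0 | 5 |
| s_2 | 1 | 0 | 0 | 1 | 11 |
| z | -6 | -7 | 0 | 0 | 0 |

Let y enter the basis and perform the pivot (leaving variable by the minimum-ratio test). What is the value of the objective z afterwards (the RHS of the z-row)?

Ratio test on column y — row 1: 5/4 = 5/4; row 2: entry 0 ≤ 0. Minimum is 5/4 at row 1 (s_1 leaves); pivot element 4.
Pivot on row 1; the z-row RHS becomes 0 − (-7)·(5/4) = 35/4.

35/4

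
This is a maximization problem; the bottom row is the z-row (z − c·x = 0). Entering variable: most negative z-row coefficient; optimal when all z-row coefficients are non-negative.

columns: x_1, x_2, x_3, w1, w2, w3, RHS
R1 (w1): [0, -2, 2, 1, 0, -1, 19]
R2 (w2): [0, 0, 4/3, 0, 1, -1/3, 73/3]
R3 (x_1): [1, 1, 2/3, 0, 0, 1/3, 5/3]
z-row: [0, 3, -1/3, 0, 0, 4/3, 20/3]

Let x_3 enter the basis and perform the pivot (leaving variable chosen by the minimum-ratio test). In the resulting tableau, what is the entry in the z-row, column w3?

Ratio test on column x_3 — row 1: 19/2 = 19/2; row 2: (73/3)/(4/3) = 73/4; row 3: (5/3)/(2/3) = 5/2. Minimum is 5/2 at row 3 (x_1 leaves); pivot element 2/3.
Divide row 3 by 2/3; eliminate column x_3 from the other rows.
z-row update in column w3: 4/3 − (-1/3)·(1/2) = 3/2.

3/2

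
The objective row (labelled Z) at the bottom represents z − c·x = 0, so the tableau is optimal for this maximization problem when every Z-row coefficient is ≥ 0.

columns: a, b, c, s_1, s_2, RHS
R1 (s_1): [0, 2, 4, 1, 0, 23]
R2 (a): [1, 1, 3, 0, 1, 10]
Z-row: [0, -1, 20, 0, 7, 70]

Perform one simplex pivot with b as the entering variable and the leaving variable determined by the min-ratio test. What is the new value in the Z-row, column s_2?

Ratio test on column b — row 1: 23/2 = 23/2; row 2: 10/1 = 10. Minimum is 10 at row 2 (a leaves); pivot element 1.
Divide row 2 by 1; eliminate column b from the other rows.
Z-row update in column s_2: 7 − (-1)·1 = 8.

8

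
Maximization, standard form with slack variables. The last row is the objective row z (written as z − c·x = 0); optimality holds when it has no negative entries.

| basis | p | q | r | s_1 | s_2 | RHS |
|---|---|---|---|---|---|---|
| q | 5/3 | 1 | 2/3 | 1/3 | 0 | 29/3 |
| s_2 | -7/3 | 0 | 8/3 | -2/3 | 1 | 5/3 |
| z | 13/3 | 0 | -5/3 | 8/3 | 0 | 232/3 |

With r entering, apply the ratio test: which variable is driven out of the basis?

s_2

Column r entries and ratios — q: (29/3)/(2/3) = 29/2; s_2: (5/3)/(8/3) = 5/8.
Smallest ratio is 5/8 in the row of s_2, so s_2 leaves.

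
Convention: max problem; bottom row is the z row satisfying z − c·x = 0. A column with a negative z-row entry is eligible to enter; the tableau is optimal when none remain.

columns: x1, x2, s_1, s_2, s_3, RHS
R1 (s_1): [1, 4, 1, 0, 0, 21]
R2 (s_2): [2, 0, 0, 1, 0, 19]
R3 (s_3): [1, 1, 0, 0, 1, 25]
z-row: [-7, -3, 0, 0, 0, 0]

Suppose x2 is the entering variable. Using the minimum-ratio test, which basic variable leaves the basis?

Column x2 entries and ratios — s_1: 21/4 = 21/4; s_2: 0 ≤ 0, skip; s_3: 25/1 = 25.
Smallest ratio is 21/4 in the row of s_1, so s_1 leaves.

s_1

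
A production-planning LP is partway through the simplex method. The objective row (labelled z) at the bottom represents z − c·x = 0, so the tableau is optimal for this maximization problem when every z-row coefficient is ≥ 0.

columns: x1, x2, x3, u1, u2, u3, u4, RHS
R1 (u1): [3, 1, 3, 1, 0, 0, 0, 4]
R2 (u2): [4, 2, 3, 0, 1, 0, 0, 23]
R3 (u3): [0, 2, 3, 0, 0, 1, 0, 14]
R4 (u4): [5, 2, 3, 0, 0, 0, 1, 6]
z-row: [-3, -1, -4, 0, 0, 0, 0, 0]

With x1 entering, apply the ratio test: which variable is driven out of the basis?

u4

Column x1 entries and ratios — u1: 4/3 = 4/3; u2: 23/4 = 23/4; u3: 0 ≤ 0, skip; u4: 6/5 = 6/5.
Smallest ratio is 6/5 in the row of u4, so u4 leaves.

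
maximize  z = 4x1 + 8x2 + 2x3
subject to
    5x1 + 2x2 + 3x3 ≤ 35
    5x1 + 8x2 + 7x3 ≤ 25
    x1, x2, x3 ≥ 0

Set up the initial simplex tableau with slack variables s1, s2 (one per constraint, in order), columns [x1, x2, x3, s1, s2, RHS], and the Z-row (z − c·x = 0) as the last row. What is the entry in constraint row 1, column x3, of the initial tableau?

3

Constraint 1 has coefficient 3 on x3.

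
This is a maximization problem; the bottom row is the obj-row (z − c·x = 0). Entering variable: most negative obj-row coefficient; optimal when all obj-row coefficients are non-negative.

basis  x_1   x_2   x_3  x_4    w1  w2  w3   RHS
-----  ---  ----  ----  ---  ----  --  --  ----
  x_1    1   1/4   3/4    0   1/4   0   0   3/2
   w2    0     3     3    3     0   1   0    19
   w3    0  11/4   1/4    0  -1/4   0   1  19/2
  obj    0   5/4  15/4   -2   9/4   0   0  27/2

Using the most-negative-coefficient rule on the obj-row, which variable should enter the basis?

Negative obj-row entries: x_4: -2.
The most negative is -2 in column x_4, so x_4 enters.

x_4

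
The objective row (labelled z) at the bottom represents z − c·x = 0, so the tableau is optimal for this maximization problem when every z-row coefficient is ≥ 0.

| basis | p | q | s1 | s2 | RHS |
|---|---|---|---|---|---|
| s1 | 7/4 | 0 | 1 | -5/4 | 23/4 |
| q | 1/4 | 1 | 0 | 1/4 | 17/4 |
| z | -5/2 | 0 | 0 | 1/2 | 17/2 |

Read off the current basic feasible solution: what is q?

17/4

q is basic (row 2); its value is the RHS of that row, 17/4.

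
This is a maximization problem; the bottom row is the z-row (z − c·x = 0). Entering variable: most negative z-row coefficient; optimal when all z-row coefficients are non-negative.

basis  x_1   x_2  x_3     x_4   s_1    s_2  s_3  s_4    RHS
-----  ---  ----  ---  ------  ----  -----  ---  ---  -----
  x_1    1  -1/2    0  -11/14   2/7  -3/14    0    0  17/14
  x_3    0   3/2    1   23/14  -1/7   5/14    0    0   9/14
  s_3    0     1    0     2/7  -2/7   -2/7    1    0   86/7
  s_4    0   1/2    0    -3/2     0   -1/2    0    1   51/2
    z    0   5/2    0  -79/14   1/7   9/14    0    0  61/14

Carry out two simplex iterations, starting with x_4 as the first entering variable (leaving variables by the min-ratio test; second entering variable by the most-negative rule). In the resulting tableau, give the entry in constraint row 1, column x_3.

Ratio test on column x_4 — row 1: entry -11/14 ≤ 0; row 2: (9/14)/(23/14) = 9/23; row 3: (86/7)/(2/7) = 43; row 4: entry -3/2 ≤ 0. Minimum is 9/23 at row 2 (x_3 leaves); pivot element 23/14.
Divide row 2 by 23/14; eliminate column x_4 from the other rows.
Second iteration: most negative z-row entry is -8/23 in column s_1, so s_1 enters.
Ratio test on column s_1 — row 1: (35/23)/(5/23) = 7; row 2: entry -2/23 ≤ 0; row 3: entry -6/23 ≤ 0; row 4: entry -3/23 ≤ 0. Minimum is 7 at row 1 (x_1 leaves); pivot element 5/23.
Divide row 1 by 5/23; eliminate column s_1 from the other rows.
After both pivots, the entry at constraint row 1, column x_3 is 11/5.

11/5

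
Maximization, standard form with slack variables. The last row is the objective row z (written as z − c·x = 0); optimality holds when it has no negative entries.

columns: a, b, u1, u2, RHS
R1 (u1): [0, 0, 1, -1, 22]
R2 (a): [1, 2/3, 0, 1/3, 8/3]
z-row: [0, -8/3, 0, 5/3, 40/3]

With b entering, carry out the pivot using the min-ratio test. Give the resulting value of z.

24

Ratio test on column b — row 1: entry 0 ≤ 0; row 2: (8/3)/(2/3) = 4. Minimum is 4 at row 2 (a leaves); pivot element 2/3.
Pivot on row 2; the z-row RHS becomes 40/3 − (-8/3)·4 = 24.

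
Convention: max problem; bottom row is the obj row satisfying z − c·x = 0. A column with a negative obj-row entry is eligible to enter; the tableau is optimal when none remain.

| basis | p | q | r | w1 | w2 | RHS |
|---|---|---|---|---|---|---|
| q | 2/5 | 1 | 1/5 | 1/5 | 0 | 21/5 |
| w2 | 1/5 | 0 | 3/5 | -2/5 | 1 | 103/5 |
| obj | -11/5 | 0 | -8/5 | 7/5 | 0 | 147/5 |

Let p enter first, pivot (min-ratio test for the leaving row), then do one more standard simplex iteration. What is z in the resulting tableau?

Ratio test on column p — row 1: (21/5)/(2/5) = 21/2; row 2: (103/5)/(1/5) = 103. Minimum is 21/2 at row 1 (q leaves); pivot element 2/5.
Pivot on row 1; the obj-row RHS becomes 147/5 − (-11/5)·(21/2) = 105/2.
Next entering variable (most negative obj-row entry -1/2): r.
Ratio test on column r — row 1: (21/2)/(1/2) = 21; row 2: (37/2)/(1/2) = 37. Minimum is 21 at row 1 (p leaves); pivot element 1/2.
After the second pivot the obj-row RHS is 105/2 − (-1/2)·21 = 63.

63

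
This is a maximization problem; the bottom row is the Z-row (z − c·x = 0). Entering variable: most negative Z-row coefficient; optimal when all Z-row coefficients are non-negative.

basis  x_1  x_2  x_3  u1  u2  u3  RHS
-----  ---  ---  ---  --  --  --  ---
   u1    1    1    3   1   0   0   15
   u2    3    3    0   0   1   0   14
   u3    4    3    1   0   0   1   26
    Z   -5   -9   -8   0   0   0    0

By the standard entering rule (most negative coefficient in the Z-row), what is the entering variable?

Negative Z-row entries: x_1: -5, x_2: -9, x_3: -8.
The most negative is -9 in column x_2, so x_2 enters.

x_2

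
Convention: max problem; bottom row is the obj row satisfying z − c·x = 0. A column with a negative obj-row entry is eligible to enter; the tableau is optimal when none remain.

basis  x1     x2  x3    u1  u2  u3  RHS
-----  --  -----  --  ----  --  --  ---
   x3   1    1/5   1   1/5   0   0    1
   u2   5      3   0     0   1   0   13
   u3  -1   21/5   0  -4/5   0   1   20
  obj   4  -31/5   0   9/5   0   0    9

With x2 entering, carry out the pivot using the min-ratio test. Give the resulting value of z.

538/15

Ratio test on column x2 — row 1: 1/(1/5) = 5; row 2: 13/3 = 13/3; row 3: 20/(21/5) = 100/21. Minimum is 13/3 at row 2 (u2 leaves); pivot element 3.
Pivot on row 2; the obj-row RHS becomes 9 − (-31/5)·(13/3) = 538/15.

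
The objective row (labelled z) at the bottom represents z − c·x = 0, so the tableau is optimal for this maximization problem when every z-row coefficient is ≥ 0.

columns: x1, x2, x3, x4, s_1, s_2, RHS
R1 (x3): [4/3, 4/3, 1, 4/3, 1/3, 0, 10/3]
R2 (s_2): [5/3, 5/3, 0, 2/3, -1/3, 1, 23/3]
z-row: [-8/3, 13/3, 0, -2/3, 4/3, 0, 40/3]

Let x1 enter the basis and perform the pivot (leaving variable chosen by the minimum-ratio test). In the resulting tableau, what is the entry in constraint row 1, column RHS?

5/2

Ratio test on column x1 — row 1: (10/3)/(4/3) = 5/2; row 2: (23/3)/(5/3) = 23/5. Minimum is 5/2 at row 1 (x3 leaves); pivot element 4/3.
Divide row 1 by 4/3; eliminate column x1 from the other rows.
In the new row 1, the RHS entry is the old entry divided by the pivot: (10/3)/(4/3) = 5/2.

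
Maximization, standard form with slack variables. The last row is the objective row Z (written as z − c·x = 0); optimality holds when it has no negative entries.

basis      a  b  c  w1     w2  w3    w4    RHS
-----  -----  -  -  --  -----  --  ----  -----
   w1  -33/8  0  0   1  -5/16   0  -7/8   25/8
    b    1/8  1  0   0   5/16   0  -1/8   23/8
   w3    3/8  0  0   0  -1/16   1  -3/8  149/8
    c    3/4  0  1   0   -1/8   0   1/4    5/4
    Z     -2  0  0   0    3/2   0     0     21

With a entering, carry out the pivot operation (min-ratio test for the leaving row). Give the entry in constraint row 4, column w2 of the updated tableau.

-1/6

Ratio test on column a — row 1: entry -33/8 ≤ 0; row 2: (23/8)/(1/8) = 23; row 3: (149/8)/(3/8) = 149/3; row 4: (5/4)/(3/4) = 5/3. Minimum is 5/3 at row 4 (c leaves); pivot element 3/4.
Divide row 4 by 3/4; eliminate column a from the other rows.
In the new row 4, the w2 entry is the old entry divided by the pivot: (-1/8)/(3/4) = -1/6.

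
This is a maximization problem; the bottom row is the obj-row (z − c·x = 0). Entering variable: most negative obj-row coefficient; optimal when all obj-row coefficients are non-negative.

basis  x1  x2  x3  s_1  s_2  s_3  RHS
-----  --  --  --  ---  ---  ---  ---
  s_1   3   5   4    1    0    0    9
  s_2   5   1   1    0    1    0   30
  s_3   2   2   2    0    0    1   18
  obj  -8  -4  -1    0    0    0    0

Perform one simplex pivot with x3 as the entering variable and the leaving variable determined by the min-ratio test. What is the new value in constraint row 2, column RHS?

111/4

Ratio test on column x3 — row 1: 9/4 = 9/4; row 2: 30/1 = 30; row 3: 18/2 = 9. Minimum is 9/4 at row 1 (s_1 leaves); pivot element 4.
Divide row 1 by 4; eliminate column x3 from the other rows.
Row 2 update in column RHS: 30 − 1·(9/4) = 111/4.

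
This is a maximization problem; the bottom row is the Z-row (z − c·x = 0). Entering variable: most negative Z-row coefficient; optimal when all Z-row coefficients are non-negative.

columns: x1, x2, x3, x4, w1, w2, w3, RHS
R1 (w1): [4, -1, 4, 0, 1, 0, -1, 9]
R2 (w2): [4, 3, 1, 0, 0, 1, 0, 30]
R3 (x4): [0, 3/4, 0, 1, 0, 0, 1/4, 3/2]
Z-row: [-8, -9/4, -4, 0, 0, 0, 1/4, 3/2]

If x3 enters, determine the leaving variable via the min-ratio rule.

w1

Column x3 entries and ratios — w1: 9/4 = 9/4; w2: 30/1 = 30; x4: 0 ≤ 0, skip.
Smallest ratio is 9/4 in the row of w1, so w1 leaves.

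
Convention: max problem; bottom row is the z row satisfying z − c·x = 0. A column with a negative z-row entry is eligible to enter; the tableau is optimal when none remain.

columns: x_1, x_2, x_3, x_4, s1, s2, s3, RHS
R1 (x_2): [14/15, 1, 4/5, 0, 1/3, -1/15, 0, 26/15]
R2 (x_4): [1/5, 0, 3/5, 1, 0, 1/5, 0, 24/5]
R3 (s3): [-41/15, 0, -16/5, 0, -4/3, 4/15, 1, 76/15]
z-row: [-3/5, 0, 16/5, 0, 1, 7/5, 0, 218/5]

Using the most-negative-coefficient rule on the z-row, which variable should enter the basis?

x_1

Negative z-row entries: x_1: -3/5.
The most negative is -3/5 in column x_1, so x_1 enters.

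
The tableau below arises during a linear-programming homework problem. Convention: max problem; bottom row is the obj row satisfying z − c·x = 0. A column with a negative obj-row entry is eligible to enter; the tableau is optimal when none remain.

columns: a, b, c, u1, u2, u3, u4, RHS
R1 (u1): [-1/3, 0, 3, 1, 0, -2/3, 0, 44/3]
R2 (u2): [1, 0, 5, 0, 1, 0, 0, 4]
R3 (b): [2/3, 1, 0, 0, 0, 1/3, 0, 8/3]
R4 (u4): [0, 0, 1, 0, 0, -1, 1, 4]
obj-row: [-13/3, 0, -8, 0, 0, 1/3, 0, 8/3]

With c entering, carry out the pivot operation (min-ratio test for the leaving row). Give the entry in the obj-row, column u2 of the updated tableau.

8/5

Ratio test on column c — row 1: (44/3)/3 = 44/9; row 2: 4/5 = 4/5; row 3: entry 0 ≤ 0; row 4: 4/1 = 4. Minimum is 4/5 at row 2 (u2 leaves); pivot element 5.
Divide row 2 by 5; eliminate column c from the other rows.
obj-row update in column u2: 0 − (-8)·(1/5) = 8/5.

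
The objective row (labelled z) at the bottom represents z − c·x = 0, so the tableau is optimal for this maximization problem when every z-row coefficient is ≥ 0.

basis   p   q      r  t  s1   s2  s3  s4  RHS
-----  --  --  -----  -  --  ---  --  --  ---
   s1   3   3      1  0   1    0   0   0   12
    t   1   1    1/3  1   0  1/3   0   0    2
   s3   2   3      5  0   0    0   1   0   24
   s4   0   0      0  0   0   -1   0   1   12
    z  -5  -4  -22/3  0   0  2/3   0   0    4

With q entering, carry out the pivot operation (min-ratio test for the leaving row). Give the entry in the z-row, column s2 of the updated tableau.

Ratio test on column q — row 1: 12/3 = 4; row 2: 2/1 = 2; row 3: 24/3 = 8; row 4: entry 0 ≤ 0. Minimum is 2 at row 2 (t leaves); pivot element 1.
Divide row 2 by 1; eliminate column q from the other rows.
z-row update in column s2: 2/3 − (-4)·(1/3) = 2.

2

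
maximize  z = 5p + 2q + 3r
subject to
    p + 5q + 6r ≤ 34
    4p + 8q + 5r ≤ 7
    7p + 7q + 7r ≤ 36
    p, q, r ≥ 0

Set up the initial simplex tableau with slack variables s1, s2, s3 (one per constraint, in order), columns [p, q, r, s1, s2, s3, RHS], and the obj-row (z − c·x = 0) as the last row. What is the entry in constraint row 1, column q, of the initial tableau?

5

Constraint 1 has coefficient 5 on q.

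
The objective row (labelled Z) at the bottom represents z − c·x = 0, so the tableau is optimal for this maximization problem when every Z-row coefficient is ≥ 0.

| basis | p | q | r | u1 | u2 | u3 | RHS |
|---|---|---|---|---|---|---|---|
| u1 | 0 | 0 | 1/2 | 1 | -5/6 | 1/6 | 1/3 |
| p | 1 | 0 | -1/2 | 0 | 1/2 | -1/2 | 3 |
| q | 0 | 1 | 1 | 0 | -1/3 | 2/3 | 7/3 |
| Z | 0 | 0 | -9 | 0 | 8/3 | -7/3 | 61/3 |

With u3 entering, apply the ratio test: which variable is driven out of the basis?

Column u3 entries and ratios — u1: (1/3)/(1/6) = 2; p: -1/2 ≤ 0, skip; q: (7/3)/(2/3) = 7/2.
Smallest ratio is 2 in the row of u1, so u1 leaves.

u1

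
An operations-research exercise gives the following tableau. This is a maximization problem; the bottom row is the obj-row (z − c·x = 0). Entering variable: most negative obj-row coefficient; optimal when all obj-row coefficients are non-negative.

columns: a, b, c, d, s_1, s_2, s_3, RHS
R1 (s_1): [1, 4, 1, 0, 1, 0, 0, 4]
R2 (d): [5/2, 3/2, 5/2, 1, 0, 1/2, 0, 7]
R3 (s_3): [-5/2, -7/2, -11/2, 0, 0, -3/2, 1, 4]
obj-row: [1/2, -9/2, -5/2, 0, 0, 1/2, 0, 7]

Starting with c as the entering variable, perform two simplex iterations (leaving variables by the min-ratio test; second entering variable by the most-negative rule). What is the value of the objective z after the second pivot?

Ratio test on column c — row 1: 4/1 = 4; row 2: 7/(5/2) = 14/5; row 3: entry -11/2 ≤ 0. Minimum is 14/5 at row 2 (d leaves); pivot element 5/2.
Pivot on row 2; the obj-row RHS becomes 7 − (-5/2)·(14/5) = 14.
Next entering variable (most negative obj-row entry -3): b.
Ratio test on column b — row 1: (6/5)/(17/5) = 6/17; row 2: (14/5)/(3/5) = 14/3; row 3: entry -1/5 ≤ 0. Minimum is 6/17 at row 1 (s_1 leaves); pivot element 17/5.
After the second pivot the obj-row RHS is 14 − (-3)·(6/17) = 256/17.

256/17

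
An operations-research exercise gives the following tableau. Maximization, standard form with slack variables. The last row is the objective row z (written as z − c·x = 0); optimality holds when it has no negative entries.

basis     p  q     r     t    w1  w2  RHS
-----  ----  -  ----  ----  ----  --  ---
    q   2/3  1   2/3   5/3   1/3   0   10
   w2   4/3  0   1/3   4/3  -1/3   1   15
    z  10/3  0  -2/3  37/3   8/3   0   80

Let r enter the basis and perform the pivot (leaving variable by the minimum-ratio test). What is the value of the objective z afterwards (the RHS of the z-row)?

90

Ratio test on column r — row 1: 10/(2/3) = 15; row 2: 15/(1/3) = 45. Minimum is 15 at row 1 (q leaves); pivot element 2/3.
Pivot on row 1; the z-row RHS becomes 80 − (-2/3)·15 = 90.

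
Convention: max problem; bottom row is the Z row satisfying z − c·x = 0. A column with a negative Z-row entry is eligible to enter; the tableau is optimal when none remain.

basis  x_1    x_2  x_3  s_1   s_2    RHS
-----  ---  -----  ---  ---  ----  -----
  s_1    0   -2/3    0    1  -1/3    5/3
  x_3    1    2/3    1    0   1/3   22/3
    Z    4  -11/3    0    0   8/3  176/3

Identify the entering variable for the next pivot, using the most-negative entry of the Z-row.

Negative Z-row entries: x_2: -11/3.
The most negative is -11/3 in column x_2, so x_2 enters.

x_2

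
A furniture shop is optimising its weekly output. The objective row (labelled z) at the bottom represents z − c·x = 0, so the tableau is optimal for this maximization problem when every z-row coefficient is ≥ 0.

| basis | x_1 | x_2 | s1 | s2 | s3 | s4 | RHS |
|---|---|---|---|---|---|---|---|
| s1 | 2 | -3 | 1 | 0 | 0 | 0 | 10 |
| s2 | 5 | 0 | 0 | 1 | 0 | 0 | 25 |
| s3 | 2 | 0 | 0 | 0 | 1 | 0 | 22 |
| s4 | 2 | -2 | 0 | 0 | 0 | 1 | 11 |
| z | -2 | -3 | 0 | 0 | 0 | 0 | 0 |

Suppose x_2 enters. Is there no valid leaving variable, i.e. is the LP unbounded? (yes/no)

yes

Every constraint-row entry in column x_2 is ≤ 0, so increasing x_2 is unbounded.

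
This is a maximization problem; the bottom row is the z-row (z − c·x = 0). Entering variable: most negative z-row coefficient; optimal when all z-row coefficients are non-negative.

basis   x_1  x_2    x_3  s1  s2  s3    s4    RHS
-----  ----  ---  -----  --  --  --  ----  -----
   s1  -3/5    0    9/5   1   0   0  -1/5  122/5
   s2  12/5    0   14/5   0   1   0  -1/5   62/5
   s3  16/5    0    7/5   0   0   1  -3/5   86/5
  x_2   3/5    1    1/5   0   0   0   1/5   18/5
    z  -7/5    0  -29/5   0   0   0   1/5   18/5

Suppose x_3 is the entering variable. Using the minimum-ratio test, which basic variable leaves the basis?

s2

Column x_3 entries and ratios — s1: (122/5)/(9/5) = 122/9; s2: (62/5)/(14/5) = 31/7; s3: (86/5)/(7/5) = 86/7; x_2: (18/5)/(1/5) = 18.
Smallest ratio is 31/7 in the row of s2, so s2 leaves.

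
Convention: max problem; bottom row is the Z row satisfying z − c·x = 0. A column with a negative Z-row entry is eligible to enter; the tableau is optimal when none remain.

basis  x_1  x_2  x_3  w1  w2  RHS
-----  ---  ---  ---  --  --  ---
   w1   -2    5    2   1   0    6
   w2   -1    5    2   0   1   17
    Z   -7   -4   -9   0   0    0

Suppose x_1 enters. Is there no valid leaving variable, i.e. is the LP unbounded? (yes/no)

Every constraint-row entry in column x_1 is ≤ 0, so increasing x_1 is unbounded.

yes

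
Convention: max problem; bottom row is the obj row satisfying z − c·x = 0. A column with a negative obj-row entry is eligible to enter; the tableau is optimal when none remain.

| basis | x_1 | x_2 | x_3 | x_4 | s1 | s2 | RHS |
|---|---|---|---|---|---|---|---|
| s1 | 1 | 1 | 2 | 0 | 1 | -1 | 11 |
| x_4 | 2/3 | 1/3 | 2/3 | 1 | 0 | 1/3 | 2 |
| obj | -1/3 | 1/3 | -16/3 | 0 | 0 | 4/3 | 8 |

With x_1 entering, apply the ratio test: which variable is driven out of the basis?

x_4

Column x_1 entries and ratios — s1: 11/1 = 11; x_4: 2/(2/3) = 3.
Smallest ratio is 3 in the row of x_4, so x_4 leaves.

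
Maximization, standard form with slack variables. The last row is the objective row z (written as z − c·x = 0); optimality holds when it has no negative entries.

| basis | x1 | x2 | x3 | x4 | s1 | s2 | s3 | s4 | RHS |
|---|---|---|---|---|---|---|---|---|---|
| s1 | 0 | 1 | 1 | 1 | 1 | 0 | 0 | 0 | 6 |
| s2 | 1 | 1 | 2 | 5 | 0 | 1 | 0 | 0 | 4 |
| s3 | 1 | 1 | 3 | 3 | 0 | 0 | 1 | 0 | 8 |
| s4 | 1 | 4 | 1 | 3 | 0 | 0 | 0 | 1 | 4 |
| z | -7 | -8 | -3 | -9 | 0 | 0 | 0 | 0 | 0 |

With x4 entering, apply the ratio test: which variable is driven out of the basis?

s2

Column x4 entries and ratios — s1: 6/1 = 6; s2: 4/5 = 4/5; s3: 8/3 = 8/3; s4: 4/3 = 4/3.
Smallest ratio is 4/5 in the row of s2, so s2 leaves.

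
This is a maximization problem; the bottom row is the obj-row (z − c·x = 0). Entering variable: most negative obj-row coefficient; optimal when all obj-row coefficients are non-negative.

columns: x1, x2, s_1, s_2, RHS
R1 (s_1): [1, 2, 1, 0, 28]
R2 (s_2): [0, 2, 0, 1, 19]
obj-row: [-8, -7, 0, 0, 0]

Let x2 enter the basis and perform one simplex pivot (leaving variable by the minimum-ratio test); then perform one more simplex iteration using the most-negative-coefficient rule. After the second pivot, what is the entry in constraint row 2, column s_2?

Ratio test on column x2 — row 1: 28/2 = 14; row 2: 19/2 = 19/2. Minimum is 19/2 at row 2 (s_2 leaves); pivot element 2.
Divide row 2 by 2; eliminate column x2 from the other rows.
Second iteration: most negative obj-row entry is -8 in column x1, so x1 enters.
Ratio test on column x1 — row 1: 9/1 = 9; row 2: entry 0 ≤ 0. Minimum is 9 at row 1 (s_1 leaves); pivot element 1.
Divide row 1 by 1; eliminate column x1 from the other rows.
After both pivots, the entry at constraint row 2, column s_2 is 1/2.

1/2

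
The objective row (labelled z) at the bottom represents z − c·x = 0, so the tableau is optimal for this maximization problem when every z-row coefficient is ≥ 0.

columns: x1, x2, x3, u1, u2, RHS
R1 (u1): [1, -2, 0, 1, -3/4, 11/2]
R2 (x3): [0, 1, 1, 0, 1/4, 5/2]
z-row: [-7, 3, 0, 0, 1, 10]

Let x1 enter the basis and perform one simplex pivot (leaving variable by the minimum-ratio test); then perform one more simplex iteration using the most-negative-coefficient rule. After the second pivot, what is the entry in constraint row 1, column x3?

Ratio test on column x1 — row 1: (11/2)/1 = 11/2; row 2: entry 0 ≤ 0. Minimum is 11/2 at row 1 (u1 leaves); pivot element 1.
Divide row 1 by 1; eliminate column x1 from the other rows.
Second iteration: most negative z-row entry is -11 in column x2, so x2 enters.
Ratio test on column x2 — row 1: entry -2 ≤ 0; row 2: (5/2)/1 = 5/2. Minimum is 5/2 at row 2 (x3 leaves); pivot element 1.
Divide row 2 by 1; eliminate column x2 from the other rows.
After both pivots, the entry at constraint row 1, column x3 is 2.

2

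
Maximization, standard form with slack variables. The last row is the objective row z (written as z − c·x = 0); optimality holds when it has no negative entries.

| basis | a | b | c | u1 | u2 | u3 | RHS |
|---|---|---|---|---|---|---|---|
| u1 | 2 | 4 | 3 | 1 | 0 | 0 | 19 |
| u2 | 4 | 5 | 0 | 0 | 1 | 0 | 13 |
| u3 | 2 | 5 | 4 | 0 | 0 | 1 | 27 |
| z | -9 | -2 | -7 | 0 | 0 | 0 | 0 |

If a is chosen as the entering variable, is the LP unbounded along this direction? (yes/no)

Column a has positive entries in row(s) 1, 2, 3, so the ratio test bounds it — not unbounded.

no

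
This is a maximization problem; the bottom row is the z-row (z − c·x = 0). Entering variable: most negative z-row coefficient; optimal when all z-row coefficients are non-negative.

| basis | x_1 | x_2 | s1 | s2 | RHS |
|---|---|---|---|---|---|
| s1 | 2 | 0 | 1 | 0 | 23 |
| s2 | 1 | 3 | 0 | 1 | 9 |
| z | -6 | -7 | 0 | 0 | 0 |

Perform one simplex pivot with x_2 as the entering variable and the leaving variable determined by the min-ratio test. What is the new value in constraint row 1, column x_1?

Ratio test on column x_2 — row 1: entry 0 ≤ 0; row 2: 9/3 = 3. Minimum is 3 at row 2 (s2 leaves); pivot element 3.
Divide row 2 by 3; eliminate column x_2 from the other rows.
Row 1 update in column x_1: 2 − 0·(1/3) = 2.

2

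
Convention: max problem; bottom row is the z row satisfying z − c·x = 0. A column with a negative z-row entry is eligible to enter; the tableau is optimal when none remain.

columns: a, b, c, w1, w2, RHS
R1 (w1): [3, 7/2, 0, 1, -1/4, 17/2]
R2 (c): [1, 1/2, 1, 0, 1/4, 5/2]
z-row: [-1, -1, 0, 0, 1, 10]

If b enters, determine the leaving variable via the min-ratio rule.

Column b entries and ratios — w1: (17/2)/(7/2) = 17/7; c: (5/2)/(1/2) = 5.
Smallest ratio is 17/7 in the row of w1, so w1 leaves.

w1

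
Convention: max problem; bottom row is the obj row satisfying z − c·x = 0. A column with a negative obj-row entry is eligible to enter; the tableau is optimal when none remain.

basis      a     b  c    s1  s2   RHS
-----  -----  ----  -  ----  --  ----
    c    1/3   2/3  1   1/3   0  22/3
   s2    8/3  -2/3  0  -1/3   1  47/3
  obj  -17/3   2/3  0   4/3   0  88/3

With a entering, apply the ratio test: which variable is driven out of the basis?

s2

Column a entries and ratios — c: (22/3)/(1/3) = 22; s2: (47/3)/(8/3) = 47/8.
Smallest ratio is 47/8 in the row of s2, so s2 leaves.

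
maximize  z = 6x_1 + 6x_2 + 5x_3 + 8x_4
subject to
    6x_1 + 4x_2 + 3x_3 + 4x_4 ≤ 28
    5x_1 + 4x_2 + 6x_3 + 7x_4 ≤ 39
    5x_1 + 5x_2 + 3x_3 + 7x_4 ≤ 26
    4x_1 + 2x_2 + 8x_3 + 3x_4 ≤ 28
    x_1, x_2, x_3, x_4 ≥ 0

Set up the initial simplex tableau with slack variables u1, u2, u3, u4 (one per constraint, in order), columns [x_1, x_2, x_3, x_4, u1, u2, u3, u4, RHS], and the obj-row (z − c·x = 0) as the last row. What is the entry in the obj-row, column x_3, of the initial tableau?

-5

The obj-row carries the negated objective coefficients: the x_3 entry is -5.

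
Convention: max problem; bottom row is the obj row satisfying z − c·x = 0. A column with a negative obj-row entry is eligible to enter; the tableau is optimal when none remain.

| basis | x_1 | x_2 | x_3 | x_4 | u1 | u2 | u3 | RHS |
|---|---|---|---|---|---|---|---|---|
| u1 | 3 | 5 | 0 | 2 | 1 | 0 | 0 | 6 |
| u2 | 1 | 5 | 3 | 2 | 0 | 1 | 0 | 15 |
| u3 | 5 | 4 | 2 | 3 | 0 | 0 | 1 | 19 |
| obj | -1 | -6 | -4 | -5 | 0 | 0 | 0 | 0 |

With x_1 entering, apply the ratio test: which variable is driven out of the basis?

u1

Column x_1 entries and ratios — u1: 6/3 = 2; u2: 15/1 = 15; u3: 19/5 = 19/5.
Smallest ratio is 2 in the row of u1, so u1 leaves.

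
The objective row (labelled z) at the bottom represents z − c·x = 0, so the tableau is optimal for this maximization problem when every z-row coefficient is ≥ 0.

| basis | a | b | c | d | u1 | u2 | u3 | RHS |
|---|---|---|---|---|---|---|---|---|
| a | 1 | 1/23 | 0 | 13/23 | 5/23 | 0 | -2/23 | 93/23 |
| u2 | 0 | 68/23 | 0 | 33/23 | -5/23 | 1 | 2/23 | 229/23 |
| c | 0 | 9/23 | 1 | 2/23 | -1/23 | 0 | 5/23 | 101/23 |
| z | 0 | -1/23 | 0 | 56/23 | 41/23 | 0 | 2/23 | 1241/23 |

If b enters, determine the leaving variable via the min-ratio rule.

u2

Column b entries and ratios — a: (93/23)/(1/23) = 93; u2: (229/23)/(68/23) = 229/68; c: (101/23)/(9/23) = 101/9.
Smallest ratio is 229/68 in the row of u2, so u2 leaves.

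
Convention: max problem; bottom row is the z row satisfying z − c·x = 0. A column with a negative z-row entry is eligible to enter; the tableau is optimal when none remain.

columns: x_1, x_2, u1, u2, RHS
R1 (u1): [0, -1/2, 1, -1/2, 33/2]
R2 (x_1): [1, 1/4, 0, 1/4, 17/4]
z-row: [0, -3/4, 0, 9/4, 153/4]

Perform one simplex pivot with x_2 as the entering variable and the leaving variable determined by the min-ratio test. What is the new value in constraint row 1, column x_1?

Ratio test on column x_2 — row 1: entry -1/2 ≤ 0; row 2: (17/4)/(1/4) = 17. Minimum is 17 at row 2 (x_1 leaves); pivot element 1/4.
Divide row 2 by 1/4; eliminate column x_2 from the other rows.
Row 1 update in column x_1: 0 − (-1/2)·4 = 2.

2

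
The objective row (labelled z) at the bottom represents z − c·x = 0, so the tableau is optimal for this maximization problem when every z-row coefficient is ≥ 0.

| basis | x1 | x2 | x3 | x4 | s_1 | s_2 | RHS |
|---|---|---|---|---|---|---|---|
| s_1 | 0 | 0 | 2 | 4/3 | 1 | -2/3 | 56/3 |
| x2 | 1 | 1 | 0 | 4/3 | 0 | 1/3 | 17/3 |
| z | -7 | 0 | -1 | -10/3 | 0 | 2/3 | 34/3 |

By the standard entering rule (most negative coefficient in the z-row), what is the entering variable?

Negative z-row entries: x1: -7, x3: -1, x4: -10/3.
The most negative is -7 in column x1, so x1 enters.

x1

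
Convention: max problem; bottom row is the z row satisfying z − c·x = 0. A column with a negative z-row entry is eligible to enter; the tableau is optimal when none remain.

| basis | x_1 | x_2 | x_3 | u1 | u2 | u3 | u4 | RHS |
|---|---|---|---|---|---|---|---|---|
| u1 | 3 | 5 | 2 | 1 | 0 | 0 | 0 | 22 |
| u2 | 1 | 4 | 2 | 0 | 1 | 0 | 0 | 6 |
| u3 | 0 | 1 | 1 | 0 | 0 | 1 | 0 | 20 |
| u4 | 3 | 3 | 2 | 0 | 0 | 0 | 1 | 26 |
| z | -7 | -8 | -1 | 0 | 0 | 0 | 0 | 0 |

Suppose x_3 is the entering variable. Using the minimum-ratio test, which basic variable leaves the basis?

Column x_3 entries and ratios — u1: 22/2 = 11; u2: 6/2 = 3; u3: 20/1 = 20; u4: 26/2 = 13.
Smallest ratio is 3 in the row of u2, so u2 leaves.

u2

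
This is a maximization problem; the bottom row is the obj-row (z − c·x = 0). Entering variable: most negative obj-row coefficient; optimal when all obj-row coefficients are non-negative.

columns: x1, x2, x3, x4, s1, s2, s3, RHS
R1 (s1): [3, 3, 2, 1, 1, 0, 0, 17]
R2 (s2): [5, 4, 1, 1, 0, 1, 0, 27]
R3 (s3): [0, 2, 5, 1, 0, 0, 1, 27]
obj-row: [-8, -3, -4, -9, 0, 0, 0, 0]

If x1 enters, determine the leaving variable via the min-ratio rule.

s2

Column x1 entries and ratios — s1: 17/3 = 17/3; s2: 27/5 = 27/5; s3: 0 ≤ 0, skip.
Smallest ratio is 27/5 in the row of s2, so s2 leaves.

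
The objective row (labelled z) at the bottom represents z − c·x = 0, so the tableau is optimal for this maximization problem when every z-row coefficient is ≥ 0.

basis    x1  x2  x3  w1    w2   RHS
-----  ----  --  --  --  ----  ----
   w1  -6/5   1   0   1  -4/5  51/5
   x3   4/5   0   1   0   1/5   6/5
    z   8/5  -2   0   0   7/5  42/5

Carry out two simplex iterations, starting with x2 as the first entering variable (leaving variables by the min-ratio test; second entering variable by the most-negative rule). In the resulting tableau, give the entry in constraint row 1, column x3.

Ratio test on column x2 — row 1: (51/5)/1 = 51/5; row 2: entry 0 ≤ 0. Minimum is 51/5 at row 1 (w1 leaves); pivot element 1.
Divide row 1 by 1; eliminate column x2 from the other rows.
Second iteration: most negative z-row entry is -4/5 in column x1, so x1 enters.
Ratio test on column x1 — row 1: entry -6/5 ≤ 0; row 2: (6/5)/(4/5) = 3/2. Minimum is 3/2 at row 2 (x3 leaves); pivot element 4/5.
Divide row 2 by 4/5; eliminate column x1 from the other rows.
After both pivots, the entry at constraint row 1, column x3 is 3/2.

3/2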